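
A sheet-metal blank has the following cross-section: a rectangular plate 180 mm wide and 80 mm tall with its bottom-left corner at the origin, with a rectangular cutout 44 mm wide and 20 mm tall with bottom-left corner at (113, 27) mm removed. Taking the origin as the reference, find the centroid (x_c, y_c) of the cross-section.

x_c = 87.07 mm, y_c = 40.20 mm

Part | A | x̄ᵢ | ȳᵢ | A·x̄ᵢ | A·ȳᵢ
plate | 14400.00 | 90.00 | 40.00 | 1296000.00 | 576000.00
hole | -880.00 | 135.00 | 37.00 | -118800.00 | -32560.00
Σ | 13520.00 |  |  | 1177200.00 | 543440.00
x_c = 1177200.00 / 13520.00 = 87.07 mm
y_c = 543440.00 / 13520.00 = 40.20 mm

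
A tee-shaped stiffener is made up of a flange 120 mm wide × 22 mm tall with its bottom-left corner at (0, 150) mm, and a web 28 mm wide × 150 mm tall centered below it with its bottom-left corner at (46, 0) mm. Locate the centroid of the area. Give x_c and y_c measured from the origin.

x_c = 60.00 mm, y_c = 108.19 mm

Part | A | x̄ᵢ | ȳᵢ | A·x̄ᵢ | A·ȳᵢ
web | 4200.00 | 60.00 | 75.00 | 252000.00 | 315000.00
flange | 2640.00 | 60.00 | 161.00 | 158400.00 | 425040.00
Σ | 6840.00 |  |  | 410400.00 | 740040.00
x_c = 410400.00 / 6840.00 = 60.00 mm
y_c = 740040.00 / 6840.00 = 108.19 mm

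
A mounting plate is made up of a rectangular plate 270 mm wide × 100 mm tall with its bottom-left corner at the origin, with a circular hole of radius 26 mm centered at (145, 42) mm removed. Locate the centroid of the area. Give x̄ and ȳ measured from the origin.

plate: A = 270 × 100 = 27000.00, centroid at (135.00, 50.00).
hole: A = −π·26² = -2123.72, centroid at (145.00, 42.00).
ΣA = 24876.28 mm²
ΣAx̄ = (27000.00)(135.00) + (-2123.72)(145.00) = 3337061.09 mm³
ΣAȳ = (27000.00)(50.00) + (-2123.72)(42.00) = 1260803.90 mm³
x̄ = 3337061.09 / 24876.28 = 134.15 mm
ȳ = 1260803.90 / 24876.28 = 50.68 mm

x̄ = 134.15 mm, ȳ = 50.68 mm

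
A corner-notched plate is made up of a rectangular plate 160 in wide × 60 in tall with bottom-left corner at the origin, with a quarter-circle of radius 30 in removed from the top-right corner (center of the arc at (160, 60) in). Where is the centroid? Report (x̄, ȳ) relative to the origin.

x̄ = 74.65 in, ȳ = 28.63 in

plate: A = 160 × 60 = 9600.00, centroid at (80.00, 30.00).
removed quarter-circle: A = −¼π·30² = -706.86, centroid at (147.27, 47.27).
ΣA = 8893.14 in²
ΣAx̄ = (9600.00)(80.00) + (-706.86)(147.27) = 663902.66 in³
ΣAȳ = (9600.00)(30.00) + (-706.86)(47.27) = 254588.50 in³
x̄ = 663902.66 / 8893.14 = 74.65 in
ȳ = 254588.50 / 8893.14 = 28.63 in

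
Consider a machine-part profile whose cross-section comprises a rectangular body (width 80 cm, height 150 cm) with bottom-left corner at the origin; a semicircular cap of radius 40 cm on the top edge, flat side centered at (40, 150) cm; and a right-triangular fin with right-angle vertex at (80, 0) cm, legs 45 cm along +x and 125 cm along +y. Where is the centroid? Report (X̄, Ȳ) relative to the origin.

rectangular body: A = 80 × 150 = 12000.00, centroid at (40.00, 75.00).
semicircular top: A = ½π·40² = 2513.27, centroid at (40.00, 166.98).
triangular fin: A = ½·45·125 = 2812.50, centroid at (95.00, 41.67).
ΣA = 17325.77 cm²
ΣAX̄ = (12000.00)(40.00) + (2513.27)(40.00) + (2812.50)(95.00) = 847718.46 cm³
ΣAȲ = (12000.00)(75.00) + (2513.27)(166.98) + (2812.50)(41.67) = 1436845.29 cm³
X̄ = 847718.46 / 17325.77 = 48.93 cm
Ȳ = 1436845.29 / 17325.77 = 82.93 cm

X̄ = 48.93 cm, Ȳ = 82.93 cm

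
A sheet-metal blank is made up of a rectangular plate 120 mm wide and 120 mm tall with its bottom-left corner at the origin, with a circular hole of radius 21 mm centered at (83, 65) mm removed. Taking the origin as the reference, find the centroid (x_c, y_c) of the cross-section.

x_c = 57.55 mm, y_c = 59.47 mm

plate: A = 120 × 120 = 14400.00, centroid at (60.00, 60.00).
hole: A = −π·21² = -1385.44, centroid at (83.00, 65.00).
ΣA = 13014.56 mm²
ΣAx_c = (14400.00)(60.00) + (-1385.44)(83.00) = 749008.28 mm³
ΣAy_c = (14400.00)(60.00) + (-1385.44)(65.00) = 773946.25 mm³
x_c = 749008.28 / 13014.56 = 57.55 mm
y_c = 773946.25 / 13014.56 = 59.47 mm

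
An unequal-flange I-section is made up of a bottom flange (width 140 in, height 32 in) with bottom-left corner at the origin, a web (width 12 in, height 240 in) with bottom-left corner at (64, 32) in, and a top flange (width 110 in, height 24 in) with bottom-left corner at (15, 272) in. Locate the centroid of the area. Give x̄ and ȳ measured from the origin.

x̄ = 70.00 in, ȳ = 125.92 in

Part | A | x̄ᵢ | ȳᵢ | A·x̄ᵢ | A·ȳᵢ
bottom flange | 4480.00 | 70.00 | 16.00 | 313600.00 | 71680.00
web | 2880.00 | 70.00 | 152.00 | 201600.00 | 437760.00
top flange | 2640.00 | 70.00 | 284.00 | 184800.00 | 749760.00
Σ | 10000.00 |  |  | 700000.00 | 1259200.00
x̄ = 700000.00 / 10000.00 = 70.00 in
ȳ = 1259200.00 / 10000.00 = 125.92 in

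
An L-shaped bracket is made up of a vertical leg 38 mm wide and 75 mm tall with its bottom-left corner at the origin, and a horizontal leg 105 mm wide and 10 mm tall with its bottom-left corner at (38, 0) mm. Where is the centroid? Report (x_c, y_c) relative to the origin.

vertical leg: A = 38 × 75 = 2850.00, centroid at (19.00, 37.50).
horizontal leg: A = 105 × 10 = 1050.00, centroid at (90.50, 5.00).
ΣA = 3900.00 mm², ΣAx_c = 149175.00 mm³, ΣAy_c = 112125.00 mm³.
x_c = 149175.00/3900.00 = 38.25 mm; y_c = 112125.00/3900.00 = 28.75 mm.

x_c = 38.25 mm, y_c = 28.75 mm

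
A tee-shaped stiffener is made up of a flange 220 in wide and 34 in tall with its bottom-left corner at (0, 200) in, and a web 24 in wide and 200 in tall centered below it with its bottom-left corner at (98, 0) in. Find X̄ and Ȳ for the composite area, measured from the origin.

X̄ = 110.00 in, Ȳ = 171.27 in

web: A = 24 × 200 = 4800.00, centroid at (110.00, 100.00).
flange: A = 220 × 34 = 7480.00, centroid at (110.00, 217.00).
ΣA = 12280.00 in², ΣAX̄ = 1350800.00 in³, ΣAȲ = 2103160.00 in³.
X̄ = 1350800.00/12280.00 = 110.00 in; Ȳ = 2103160.00/12280.00 = 171.27 in.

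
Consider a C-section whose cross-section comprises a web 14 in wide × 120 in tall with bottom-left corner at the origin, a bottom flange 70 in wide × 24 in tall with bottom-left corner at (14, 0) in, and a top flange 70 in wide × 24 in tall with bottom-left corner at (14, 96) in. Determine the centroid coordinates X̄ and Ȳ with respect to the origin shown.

web: A = 14 × 120 = 1680.00, centroid at (7.00, 60.00).
bottom flange: A = 70 × 24 = 1680.00, centroid at (49.00, 12.00).
top flange: A = 70 × 24 = 1680.00, centroid at (49.00, 108.00).
ΣA = 5040.00 in²
ΣAX̄ = (1680.00)(7.00) + (1680.00)(49.00) + (1680.00)(49.00) = 176400.00 in³
ΣAȲ = (1680.00)(60.00) + (1680.00)(12.00) + (1680.00)(108.00) = 302400.00 in³
X̄ = 176400.00 / 5040.00 = 35.00 in
Ȳ = 302400.00 / 5040.00 = 60.00 in

X̄ = 35.00 in, Ȳ = 60.00 in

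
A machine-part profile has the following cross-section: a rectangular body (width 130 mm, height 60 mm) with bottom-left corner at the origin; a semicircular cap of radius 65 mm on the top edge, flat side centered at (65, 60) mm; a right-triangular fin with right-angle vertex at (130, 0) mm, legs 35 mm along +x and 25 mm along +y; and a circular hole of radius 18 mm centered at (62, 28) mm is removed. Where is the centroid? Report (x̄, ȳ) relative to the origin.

x̄ = 67.64 mm, ȳ = 57.04 mm

Part | A | x̄ᵢ | ȳᵢ | A·x̄ᵢ | A·ȳᵢ
rectangular body | 7800.00 | 65.00 | 30.00 | 507000.00 | 234000.00
semicircular top | 6636.61 | 65.00 | 87.59 | 431379.94 | 581280.20
triangular fin | 437.50 | 141.67 | 8.33 | 61979.17 | 3645.83
hole | -1017.88 | 62.00 | 28.00 | -63108.31 | -28500.53
Σ | 13856.24 |  |  | 937250.79 | 790425.51
x̄ = 937250.79 / 13856.24 = 67.64 mm
ȳ = 790425.51 / 13856.24 = 57.04 mm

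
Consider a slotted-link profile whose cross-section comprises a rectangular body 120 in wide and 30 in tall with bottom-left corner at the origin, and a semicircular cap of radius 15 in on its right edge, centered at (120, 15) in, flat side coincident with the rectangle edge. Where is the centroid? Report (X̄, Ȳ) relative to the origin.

X̄ = 65.93 in, Ȳ = 15.00 in

rectangular body: A = 120 × 30 = 3600.00, centroid at (60.00, 15.00).
semicircular end: A = ½π·15² = 353.43, centroid at (126.37, 15.00).
ΣA = 3953.43 in²
ΣAX̄ = (3600.00)(60.00) + (353.43)(126.37) = 260661.50 in³
ΣAȲ = (3600.00)(15.00) + (353.43)(15.00) = 59301.44 in³
X̄ = 260661.50 / 3953.43 = 65.93 in
Ȳ = 59301.44 / 3953.43 = 15.00 in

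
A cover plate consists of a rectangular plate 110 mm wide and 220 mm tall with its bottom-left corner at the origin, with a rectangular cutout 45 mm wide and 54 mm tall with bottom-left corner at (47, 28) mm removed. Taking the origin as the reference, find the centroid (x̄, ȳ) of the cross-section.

plate: A = 110 × 220 = 24200.00, centroid at (55.00, 110.00).
hole: A = −(45 × 54) = -2430.00, centroid at (69.50, 55.00).
ΣA = 21770.00 mm², ΣAx̄ = 1162115.00 mm³, ΣAȳ = 2528350.00 mm³.
x̄ = 1162115.00/21770.00 = 53.38 mm; ȳ = 2528350.00/21770.00 = 116.14 mm.

x̄ = 53.38 mm, ȳ = 116.14 mm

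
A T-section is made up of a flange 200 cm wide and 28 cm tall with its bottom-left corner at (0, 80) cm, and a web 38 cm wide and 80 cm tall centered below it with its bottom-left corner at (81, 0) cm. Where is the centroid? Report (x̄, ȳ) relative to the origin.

Part | A | x̄ᵢ | ȳᵢ | A·x̄ᵢ | A·ȳᵢ
web | 3040.00 | 100.00 | 40.00 | 304000.00 | 121600.00
flange | 5600.00 | 100.00 | 94.00 | 560000.00 | 526400.00
Σ | 8640.00 |  |  | 864000.00 | 648000.00
x̄ = 864000.00 / 8640.00 = 100.00 cm
ȳ = 648000.00 / 8640.00 = 75.00 cm

x̄ = 100.00 cm, ȳ = 75.00 cm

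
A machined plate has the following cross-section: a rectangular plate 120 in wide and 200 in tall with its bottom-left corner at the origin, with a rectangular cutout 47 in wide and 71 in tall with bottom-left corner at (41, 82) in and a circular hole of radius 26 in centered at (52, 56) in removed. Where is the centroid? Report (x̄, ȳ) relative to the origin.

plate: A = 120 × 200 = 24000.00, centroid at (60.00, 100.00).
hole 1: A = −(47 × 71) = -3337.00, centroid at (64.50, 117.50).
hole 2: A = −π·26² = -2123.72, centroid at (52.00, 56.00).
ΣA = 18539.28 in², ΣAx̄ = 1114330.24 in³, ΣAȳ = 1888974.37 in³.
x̄ = 1114330.24/18539.28 = 60.11 in; ȳ = 1888974.37/18539.28 = 101.89 in.

x̄ = 60.11 in, ȳ = 101.89 in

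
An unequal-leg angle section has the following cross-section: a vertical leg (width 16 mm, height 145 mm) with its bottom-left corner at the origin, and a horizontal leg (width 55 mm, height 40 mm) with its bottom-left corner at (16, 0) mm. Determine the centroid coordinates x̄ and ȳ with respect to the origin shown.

vertical leg: A = 16 × 145 = 2320.00, centroid at (8.00, 72.50).
horizontal leg: A = 55 × 40 = 2200.00, centroid at (43.50, 20.00).
ΣA = 4520.00 mm²
ΣAx̄ = (2320.00)(8.00) + (2200.00)(43.50) = 114260.00 mm³
ΣAȳ = (2320.00)(72.50) + (2200.00)(20.00) = 212200.00 mm³
x̄ = 114260.00 / 4520.00 = 25.28 mm
ȳ = 212200.00 / 4520.00 = 46.95 mm

x̄ = 25.28 mm, ȳ = 46.95 mm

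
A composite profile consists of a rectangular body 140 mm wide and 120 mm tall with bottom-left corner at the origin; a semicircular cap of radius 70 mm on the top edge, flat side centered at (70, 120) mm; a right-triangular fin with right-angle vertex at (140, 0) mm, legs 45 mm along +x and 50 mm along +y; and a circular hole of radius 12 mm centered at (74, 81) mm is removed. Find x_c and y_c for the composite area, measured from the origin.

x_c = 73.73 mm, y_c = 85.12 mm

Part | A | x̄ᵢ | ȳᵢ | A·x̄ᵢ | A·ȳᵢ
rectangular body | 16800.00 | 70.00 | 60.00 | 1176000.00 | 1008000.00
semicircular top | 7696.90 | 70.00 | 149.71 | 538783.14 | 1152294.91
triangular fin | 1125.00 | 155.00 | 16.67 | 174375.00 | 18750.00
hole | -452.39 | 74.00 | 81.00 | -33476.81 | -36643.54
Σ | 25169.51 |  |  | 1855681.33 | 2142401.37
x_c = 1855681.33 / 25169.51 = 73.73 mm
y_c = 2142401.37 / 25169.51 = 85.12 mm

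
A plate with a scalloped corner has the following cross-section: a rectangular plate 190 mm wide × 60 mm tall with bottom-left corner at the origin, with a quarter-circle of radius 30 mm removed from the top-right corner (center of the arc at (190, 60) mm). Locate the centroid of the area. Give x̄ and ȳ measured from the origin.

x̄ = 89.56 mm, ȳ = 28.86 mm

plate: A = 190 × 60 = 11400.00, centroid at (95.00, 30.00).
removed quarter-circle: A = −¼π·30² = -706.86, centroid at (177.27, 47.27).
ΣA = 10693.14 mm², ΣAx̄ = 957696.91 mm³, ΣAȳ = 308588.50 mm³.
x̄ = 957696.91/10693.14 = 89.56 mm; ȳ = 308588.50/10693.14 = 28.86 mm.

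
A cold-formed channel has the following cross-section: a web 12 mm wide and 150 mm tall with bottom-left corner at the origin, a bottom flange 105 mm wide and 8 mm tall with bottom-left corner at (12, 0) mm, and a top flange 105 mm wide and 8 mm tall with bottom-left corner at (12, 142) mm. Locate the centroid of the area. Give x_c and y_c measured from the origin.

x_c = 34.24 mm, y_c = 75.00 mm

Part | A | x̄ᵢ | ȳᵢ | A·x̄ᵢ | A·ȳᵢ
web | 1800.00 | 6.00 | 75.00 | 10800.00 | 135000.00
bottom flange | 840.00 | 64.50 | 4.00 | 54180.00 | 3360.00
top flange | 840.00 | 64.50 | 146.00 | 54180.00 | 122640.00
Σ | 3480.00 |  |  | 119160.00 | 261000.00
x_c = 119160.00 / 3480.00 = 34.24 mm
y_c = 261000.00 / 3480.00 = 75.00 mm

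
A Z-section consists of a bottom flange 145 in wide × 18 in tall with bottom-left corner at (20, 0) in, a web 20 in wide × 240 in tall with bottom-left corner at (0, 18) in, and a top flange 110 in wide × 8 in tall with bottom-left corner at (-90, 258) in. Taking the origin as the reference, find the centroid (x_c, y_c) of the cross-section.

bottom flange: A = 145 × 18 = 2610.00, centroid at (92.50, 9.00).
web: A = 20 × 240 = 4800.00, centroid at (10.00, 138.00).
top flange: A = 110 × 8 = 880.00, centroid at (-35.00, 262.00).
ΣA = 8290.00 in²
ΣAx_c = (2610.00)(92.50) + (4800.00)(10.00) + (880.00)(-35.00) = 258625.00 in³
ΣAy_c = (2610.00)(9.00) + (4800.00)(138.00) + (880.00)(262.00) = 916450.00 in³
x_c = 258625.00 / 8290.00 = 31.20 in
y_c = 916450.00 / 8290.00 = 110.55 in

x_c = 31.20 in, y_c = 110.55 in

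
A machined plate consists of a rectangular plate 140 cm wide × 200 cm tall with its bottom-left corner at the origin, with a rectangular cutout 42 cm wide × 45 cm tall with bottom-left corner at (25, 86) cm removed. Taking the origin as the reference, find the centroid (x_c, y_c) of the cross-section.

x_c = 71.74 cm, y_c = 99.38 cm

plate: A = 140 × 200 = 28000.00, centroid at (70.00, 100.00).
hole: A = −(42 × 45) = -1890.00, centroid at (46.00, 108.50).
ΣA = 26110.00 cm², ΣAx_c = 1873060.00 cm³, ΣAy_c = 2594935.00 cm³.
x_c = 1873060.00/26110.00 = 71.74 cm; y_c = 2594935.00/26110.00 = 99.38 cm.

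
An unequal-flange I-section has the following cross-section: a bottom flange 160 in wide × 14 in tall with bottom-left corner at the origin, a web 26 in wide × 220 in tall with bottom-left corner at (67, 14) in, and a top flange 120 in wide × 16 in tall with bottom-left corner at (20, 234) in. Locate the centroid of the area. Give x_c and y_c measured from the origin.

x_c = 80.00 in, y_c = 120.40 in

bottom flange: A = 160 × 14 = 2240.00, centroid at (80.00, 7.00).
web: A = 26 × 220 = 5720.00, centroid at (80.00, 124.00).
top flange: A = 120 × 16 = 1920.00, centroid at (80.00, 242.00).
ΣA = 9880.00 in²
ΣAx_c = (2240.00)(80.00) + (5720.00)(80.00) + (1920.00)(80.00) = 790400.00 in³
ΣAy_c = (2240.00)(7.00) + (5720.00)(124.00) + (1920.00)(242.00) = 1189600.00 in³
x_c = 790400.00 / 9880.00 = 80.00 in
y_c = 1189600.00 / 9880.00 = 120.40 in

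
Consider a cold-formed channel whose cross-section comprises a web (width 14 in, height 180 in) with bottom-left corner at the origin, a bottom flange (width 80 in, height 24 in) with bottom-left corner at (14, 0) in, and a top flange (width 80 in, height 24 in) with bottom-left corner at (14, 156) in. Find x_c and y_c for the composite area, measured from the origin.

x_c = 35.38 in, y_c = 90.00 in

Part | A | x̄ᵢ | ȳᵢ | A·x̄ᵢ | A·ȳᵢ
web | 2520.00 | 7.00 | 90.00 | 17640.00 | 226800.00
bottom flange | 1920.00 | 54.00 | 12.00 | 103680.00 | 23040.00
top flange | 1920.00 | 54.00 | 168.00 | 103680.00 | 322560.00
Σ | 6360.00 |  |  | 225000.00 | 572400.00
x_c = 225000.00 / 6360.00 = 35.38 in
y_c = 572400.00 / 6360.00 = 90.00 in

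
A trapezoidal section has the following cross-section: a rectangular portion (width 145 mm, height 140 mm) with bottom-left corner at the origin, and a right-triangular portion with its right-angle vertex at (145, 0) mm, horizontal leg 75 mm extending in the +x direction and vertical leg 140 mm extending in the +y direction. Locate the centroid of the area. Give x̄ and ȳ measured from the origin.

x̄ = 92.53 mm, ȳ = 65.21 mm

Part | A | x̄ᵢ | ȳᵢ | A·x̄ᵢ | A·ȳᵢ
rectangular portion | 20300.00 | 72.50 | 70.00 | 1471750.00 | 1421000.00
triangular portion | 5250.00 | 170.00 | 46.67 | 892500.00 | 245000.00
Σ | 25550.00 |  |  | 2364250.00 | 1666000.00
x̄ = 2364250.00 / 25550.00 = 92.53 mm
ȳ = 1666000.00 / 25550.00 = 65.21 mm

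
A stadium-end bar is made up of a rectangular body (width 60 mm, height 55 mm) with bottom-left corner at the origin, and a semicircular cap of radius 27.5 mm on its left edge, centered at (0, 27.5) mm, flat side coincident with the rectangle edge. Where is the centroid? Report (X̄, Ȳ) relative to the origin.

X̄ = 18.97 mm, Ȳ = 27.50 mm

Part | A | x̄ᵢ | ȳᵢ | A·x̄ᵢ | A·ȳᵢ
rectangular body | 3300.00 | 30.00 | 27.50 | 99000.00 | 90750.00
semicircular end | 1187.91 | -11.67 | 27.50 | -13864.58 | 32667.65
Σ | 4487.91 |  |  | 85135.42 | 123417.65
X̄ = 85135.42 / 4487.91 = 18.97 mm
Ȳ = 123417.65 / 4487.91 = 27.50 mm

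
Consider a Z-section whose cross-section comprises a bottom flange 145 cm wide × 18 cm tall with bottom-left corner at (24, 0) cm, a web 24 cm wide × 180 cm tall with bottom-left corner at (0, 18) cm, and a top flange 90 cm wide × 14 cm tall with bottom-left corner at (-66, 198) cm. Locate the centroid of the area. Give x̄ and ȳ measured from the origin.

x̄ = 33.85 cm, ȳ = 91.37 cm

Part | A | x̄ᵢ | ȳᵢ | A·x̄ᵢ | A·ȳᵢ
bottom flange | 2610.00 | 96.50 | 9.00 | 251865.00 | 23490.00
web | 4320.00 | 12.00 | 108.00 | 51840.00 | 466560.00
top flange | 1260.00 | -21.00 | 205.00 | -26460.00 | 258300.00
Σ | 8190.00 |  |  | 277245.00 | 748350.00
x̄ = 277245.00 / 8190.00 = 33.85 cm
ȳ = 748350.00 / 8190.00 = 91.37 cm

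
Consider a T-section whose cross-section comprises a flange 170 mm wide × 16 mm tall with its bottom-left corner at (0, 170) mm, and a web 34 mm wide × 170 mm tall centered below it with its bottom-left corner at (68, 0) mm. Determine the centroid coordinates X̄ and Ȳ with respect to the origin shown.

X̄ = 85.00 mm, Ȳ = 114.76 mm

web: A = 34 × 170 = 5780.00, centroid at (85.00, 85.00).
flange: A = 170 × 16 = 2720.00, centroid at (85.00, 178.00).
ΣA = 8500.00 mm², ΣAX̄ = 722500.00 mm³, ΣAȲ = 975460.00 mm³.
X̄ = 722500.00/8500.00 = 85.00 mm; Ȳ = 975460.00/8500.00 = 114.76 mm.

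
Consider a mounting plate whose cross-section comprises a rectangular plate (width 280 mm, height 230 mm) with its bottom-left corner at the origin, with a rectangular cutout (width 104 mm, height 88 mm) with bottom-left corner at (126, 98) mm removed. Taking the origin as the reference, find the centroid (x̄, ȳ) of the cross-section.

x̄ = 133.71 mm, ȳ = 110.53 mm

plate: A = 280 × 230 = 64400.00, centroid at (140.00, 115.00).
hole: A = −(104 × 88) = -9152.00, centroid at (178.00, 142.00).
ΣA = 55248.00 mm², ΣAx̄ = 7386944.00 mm³, ΣAȳ = 6106416.00 mm³.
x̄ = 7386944.00/55248.00 = 133.71 mm; ȳ = 6106416.00/55248.00 = 110.53 mm.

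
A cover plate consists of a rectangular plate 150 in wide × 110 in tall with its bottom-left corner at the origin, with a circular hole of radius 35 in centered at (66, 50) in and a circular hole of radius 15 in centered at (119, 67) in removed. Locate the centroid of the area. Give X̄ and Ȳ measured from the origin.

plate: A = 150 × 110 = 16500.00, centroid at (75.00, 55.00).
hole 1: A = −π·35² = -3848.45, centroid at (66.00, 50.00).
hole 2: A = −π·15² = -706.86, centroid at (119.00, 67.00).
ΣA = 11944.69 in², ΣAX̄ = 899386.09 in³, ΣAȲ = 667717.94 in³.
X̄ = 899386.09/11944.69 = 75.30 in; Ȳ = 667717.94/11944.69 = 55.90 in.

X̄ = 75.30 in, Ȳ = 55.90 in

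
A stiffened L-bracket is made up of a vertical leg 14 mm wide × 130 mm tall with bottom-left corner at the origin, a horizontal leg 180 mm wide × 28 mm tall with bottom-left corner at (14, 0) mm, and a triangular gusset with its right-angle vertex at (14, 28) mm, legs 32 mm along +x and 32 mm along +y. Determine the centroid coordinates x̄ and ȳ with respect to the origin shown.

vertical leg: A = 14 × 130 = 1820.00, centroid at (7.00, 65.00).
horizontal leg: A = 180 × 28 = 5040.00, centroid at (104.00, 14.00).
gusset: A = ½·32·32 = 512.00, centroid at (24.67, 38.67).
ΣA = 7372.00 mm²
ΣAx̄ = (1820.00)(7.00) + (5040.00)(104.00) + (512.00)(24.67) = 549529.33 mm³
ΣAȳ = (1820.00)(65.00) + (5040.00)(14.00) + (512.00)(38.67) = 208657.33 mm³
x̄ = 549529.33 / 7372.00 = 74.54 mm
ȳ = 208657.33 / 7372.00 = 28.30 mm

x̄ = 74.54 mm, ȳ = 28.30 mm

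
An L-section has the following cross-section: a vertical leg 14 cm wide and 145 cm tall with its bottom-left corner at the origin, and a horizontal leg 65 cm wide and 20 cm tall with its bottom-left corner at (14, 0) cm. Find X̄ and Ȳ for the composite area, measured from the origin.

Part | A | x̄ᵢ | ȳᵢ | A·x̄ᵢ | A·ȳᵢ
vertical leg | 2030.00 | 7.00 | 72.50 | 14210.00 | 147175.00
horizontal leg | 1300.00 | 46.50 | 10.00 | 60450.00 | 13000.00
Σ | 3330.00 |  |  | 74660.00 | 160175.00
X̄ = 74660.00 / 3330.00 = 22.42 cm
Ȳ = 160175.00 / 3330.00 = 48.10 cm

X̄ = 22.42 cm, Ȳ = 48.10 cm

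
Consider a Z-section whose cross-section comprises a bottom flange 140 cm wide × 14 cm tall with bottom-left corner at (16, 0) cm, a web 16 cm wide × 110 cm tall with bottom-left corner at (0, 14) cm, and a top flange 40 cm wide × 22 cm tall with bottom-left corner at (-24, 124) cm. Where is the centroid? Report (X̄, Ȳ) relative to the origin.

bottom flange: A = 140 × 14 = 1960.00, centroid at (86.00, 7.00).
web: A = 16 × 110 = 1760.00, centroid at (8.00, 69.00).
top flange: A = 40 × 22 = 880.00, centroid at (-4.00, 135.00).
ΣA = 4600.00 cm², ΣAX̄ = 179120.00 cm³, ΣAȲ = 253960.00 cm³.
X̄ = 179120.00/4600.00 = 38.94 cm; Ȳ = 253960.00/4600.00 = 55.21 cm.

X̄ = 38.94 cm, Ȳ = 55.21 cm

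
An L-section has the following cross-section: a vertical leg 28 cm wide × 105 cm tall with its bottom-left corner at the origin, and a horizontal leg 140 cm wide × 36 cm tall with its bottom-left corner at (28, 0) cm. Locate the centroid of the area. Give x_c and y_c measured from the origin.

x_c = 67.05 cm, y_c = 30.71 cm

vertical leg: A = 28 × 105 = 2940.00, centroid at (14.00, 52.50).
horizontal leg: A = 140 × 36 = 5040.00, centroid at (98.00, 18.00).
ΣA = 7980.00 cm², ΣAx_c = 535080.00 cm³, ΣAy_c = 245070.00 cm³.
x_c = 535080.00/7980.00 = 67.05 cm; y_c = 245070.00/7980.00 = 30.71 cm.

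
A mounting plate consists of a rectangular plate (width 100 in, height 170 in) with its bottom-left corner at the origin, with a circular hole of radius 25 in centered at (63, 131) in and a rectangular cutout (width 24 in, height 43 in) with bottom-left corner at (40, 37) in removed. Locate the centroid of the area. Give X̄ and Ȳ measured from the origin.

plate: A = 100 × 170 = 17000.00, centroid at (50.00, 85.00).
hole 1: A = −π·25² = -1963.50, centroid at (63.00, 131.00).
hole 2: A = −(24 × 43) = -1032.00, centroid at (52.00, 58.50).
ΣA = 14004.50 in², ΣAX̄ = 672635.79 in³, ΣAȲ = 1127410.10 in³.
X̄ = 672635.79/14004.50 = 48.03 in; Ȳ = 1127410.10/14004.50 = 80.50 in.

X̄ = 48.03 in, Ȳ = 80.50 in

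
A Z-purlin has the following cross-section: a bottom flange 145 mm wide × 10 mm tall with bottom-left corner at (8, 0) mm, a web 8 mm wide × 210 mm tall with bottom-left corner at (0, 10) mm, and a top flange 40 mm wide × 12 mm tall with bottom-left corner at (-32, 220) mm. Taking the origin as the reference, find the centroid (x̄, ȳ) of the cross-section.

x̄ = 32.60 mm, ȳ = 85.58 mm

Part | A | x̄ᵢ | ȳᵢ | A·x̄ᵢ | A·ȳᵢ
bottom flange | 1450.00 | 80.50 | 5.00 | 116725.00 | 7250.00
web | 1680.00 | 4.00 | 115.00 | 6720.00 | 193200.00
top flange | 480.00 | -12.00 | 226.00 | -5760.00 | 108480.00
Σ | 3610.00 |  |  | 117685.00 | 308930.00
x̄ = 117685.00 / 3610.00 = 32.60 mm
ȳ = 308930.00 / 3610.00 = 85.58 mm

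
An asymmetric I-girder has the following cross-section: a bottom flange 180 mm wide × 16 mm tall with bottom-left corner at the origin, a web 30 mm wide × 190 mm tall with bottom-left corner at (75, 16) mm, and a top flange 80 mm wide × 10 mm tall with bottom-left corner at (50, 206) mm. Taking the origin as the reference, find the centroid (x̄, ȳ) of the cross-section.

x̄ = 90.00 mm, ȳ = 87.90 mm

bottom flange: A = 180 × 16 = 2880.00, centroid at (90.00, 8.00).
web: A = 30 × 190 = 5700.00, centroid at (90.00, 111.00).
top flange: A = 80 × 10 = 800.00, centroid at (90.00, 211.00).
ΣA = 9380.00 mm²
ΣAx̄ = (2880.00)(90.00) + (5700.00)(90.00) + (800.00)(90.00) = 844200.00 mm³
ΣAȳ = (2880.00)(8.00) + (5700.00)(111.00) + (800.00)(211.00) = 824540.00 mm³
x̄ = 844200.00 / 9380.00 = 90.00 mm
ȳ = 824540.00 / 9380.00 = 87.90 mm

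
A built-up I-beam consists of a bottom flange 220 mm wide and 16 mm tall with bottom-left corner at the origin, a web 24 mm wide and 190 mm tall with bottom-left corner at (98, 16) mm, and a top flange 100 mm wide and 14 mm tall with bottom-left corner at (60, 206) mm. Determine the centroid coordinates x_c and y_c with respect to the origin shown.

x_c = 110.00 mm, y_c = 87.82 mm

bottom flange: A = 220 × 16 = 3520.00, centroid at (110.00, 8.00).
web: A = 24 × 190 = 4560.00, centroid at (110.00, 111.00).
top flange: A = 100 × 14 = 1400.00, centroid at (110.00, 213.00).
ΣA = 9480.00 mm², ΣAx_c = 1042800.00 mm³, ΣAy_c = 832520.00 mm³.
x_c = 1042800.00/9480.00 = 110.00 mm; y_c = 832520.00/9480.00 = 87.82 mm.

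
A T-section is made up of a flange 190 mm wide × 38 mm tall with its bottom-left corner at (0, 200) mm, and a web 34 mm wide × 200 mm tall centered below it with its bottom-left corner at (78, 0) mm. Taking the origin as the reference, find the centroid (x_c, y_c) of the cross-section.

web: A = 34 × 200 = 6800.00, centroid at (95.00, 100.00).
flange: A = 190 × 38 = 7220.00, centroid at (95.00, 219.00).
ΣA = 14020.00 mm²
ΣAx_c = (6800.00)(95.00) + (7220.00)(95.00) = 1331900.00 mm³
ΣAy_c = (6800.00)(100.00) + (7220.00)(219.00) = 2261180.00 mm³
x_c = 1331900.00 / 14020.00 = 95.00 mm
y_c = 2261180.00 / 14020.00 = 161.28 mm

x_c = 95.00 mm, y_c = 161.28 mm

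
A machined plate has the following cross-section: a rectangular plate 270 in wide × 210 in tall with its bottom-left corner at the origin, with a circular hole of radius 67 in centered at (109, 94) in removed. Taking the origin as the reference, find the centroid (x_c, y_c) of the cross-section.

x_c = 143.61 in, y_c = 108.64 in

Part | A | x̄ᵢ | ȳᵢ | A·x̄ᵢ | A·ȳᵢ
plate | 56700.00 | 135.00 | 105.00 | 7654500.00 | 5953500.00
hole | -14102.61 | 109.00 | 94.00 | -1537184.43 | -1325645.29
Σ | 42597.39 |  |  | 6117315.57 | 4627854.71
x_c = 6117315.57 / 42597.39 = 143.61 in
y_c = 4627854.71 / 42597.39 = 108.64 in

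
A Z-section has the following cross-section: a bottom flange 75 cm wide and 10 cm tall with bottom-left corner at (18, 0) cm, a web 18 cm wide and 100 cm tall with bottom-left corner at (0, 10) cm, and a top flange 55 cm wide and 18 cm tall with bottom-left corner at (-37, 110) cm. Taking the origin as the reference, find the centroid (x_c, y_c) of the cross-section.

x_c = 13.68 cm, y_c = 64.85 cm

bottom flange: A = 75 × 10 = 750.00, centroid at (55.50, 5.00).
web: A = 18 × 100 = 1800.00, centroid at (9.00, 60.00).
top flange: A = 55 × 18 = 990.00, centroid at (-9.50, 119.00).
ΣA = 3540.00 cm², ΣAx_c = 48420.00 cm³, ΣAy_c = 229560.00 cm³.
x_c = 48420.00/3540.00 = 13.68 cm; y_c = 229560.00/3540.00 = 64.85 cm.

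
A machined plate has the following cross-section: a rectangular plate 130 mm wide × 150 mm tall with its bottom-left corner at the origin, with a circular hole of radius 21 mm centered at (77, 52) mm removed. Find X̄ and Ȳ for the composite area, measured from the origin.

X̄ = 64.08 mm, Ȳ = 76.76 mm

plate: A = 130 × 150 = 19500.00, centroid at (65.00, 75.00).
hole: A = −π·21² = -1385.44, centroid at (77.00, 52.00).
ΣA = 18114.56 mm², ΣAX̄ = 1160820.94 mm³, ΣAȲ = 1390457.00 mm³.
X̄ = 1160820.94/18114.56 = 64.08 mm; Ȳ = 1390457.00/18114.56 = 76.76 mm.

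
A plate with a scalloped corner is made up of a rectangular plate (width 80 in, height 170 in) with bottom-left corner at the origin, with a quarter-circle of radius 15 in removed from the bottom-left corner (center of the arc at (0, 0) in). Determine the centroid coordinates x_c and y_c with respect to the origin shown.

x_c = 40.44 in, y_c = 86.04 in

plate: A = 80 × 170 = 13600.00, centroid at (40.00, 85.00).
removed quarter-circle: A = −¼π·15² = -176.71, centroid at (6.37, 6.37).
ΣA = 13423.29 in², ΣAx_c = 542875.00 in³, ΣAy_c = 1154875.00 in³.
x_c = 542875.00/13423.29 = 40.44 in; y_c = 1154875.00/13423.29 = 86.04 in.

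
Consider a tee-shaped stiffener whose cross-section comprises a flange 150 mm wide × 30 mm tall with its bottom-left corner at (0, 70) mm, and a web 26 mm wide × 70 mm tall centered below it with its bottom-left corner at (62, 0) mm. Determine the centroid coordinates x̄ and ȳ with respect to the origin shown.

web: A = 26 × 70 = 1820.00, centroid at (75.00, 35.00).
flange: A = 150 × 30 = 4500.00, centroid at (75.00, 85.00).
ΣA = 6320.00 mm², ΣAx̄ = 474000.00 mm³, ΣAȳ = 446200.00 mm³.
x̄ = 474000.00/6320.00 = 75.00 mm; ȳ = 446200.00/6320.00 = 70.60 mm.

x̄ = 75.00 mm, ȳ = 70.60 mm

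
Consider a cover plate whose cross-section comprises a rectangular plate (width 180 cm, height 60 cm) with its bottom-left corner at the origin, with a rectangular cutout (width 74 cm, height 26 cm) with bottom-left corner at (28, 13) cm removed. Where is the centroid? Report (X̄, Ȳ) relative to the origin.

X̄ = 95.42 cm, Ȳ = 30.87 cm

Part | A | x̄ᵢ | ȳᵢ | A·x̄ᵢ | A·ȳᵢ
plate | 10800.00 | 90.00 | 30.00 | 972000.00 | 324000.00
hole | -1924.00 | 65.00 | 26.00 | -125060.00 | -50024.00
Σ | 8876.00 |  |  | 846940.00 | 273976.00
X̄ = 846940.00 / 8876.00 = 95.42 cm
Ȳ = 273976.00 / 8876.00 = 30.87 cm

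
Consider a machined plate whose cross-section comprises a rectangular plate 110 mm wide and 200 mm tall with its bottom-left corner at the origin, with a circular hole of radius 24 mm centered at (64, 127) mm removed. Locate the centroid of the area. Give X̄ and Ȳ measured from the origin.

plate: A = 110 × 200 = 22000.00, centroid at (55.00, 100.00).
hole: A = −π·24² = -1809.56, centroid at (64.00, 127.00).
ΣA = 20190.44 mm²
ΣAX̄ = (22000.00)(55.00) + (-1809.56)(64.00) = 1094188.33 mm³
ΣAȲ = (22000.00)(100.00) + (-1809.56)(127.00) = 1970186.21 mm³
X̄ = 1094188.33 / 20190.44 = 54.19 mm
Ȳ = 1970186.21 / 20190.44 = 97.58 mm

X̄ = 54.19 mm, Ȳ = 97.58 mm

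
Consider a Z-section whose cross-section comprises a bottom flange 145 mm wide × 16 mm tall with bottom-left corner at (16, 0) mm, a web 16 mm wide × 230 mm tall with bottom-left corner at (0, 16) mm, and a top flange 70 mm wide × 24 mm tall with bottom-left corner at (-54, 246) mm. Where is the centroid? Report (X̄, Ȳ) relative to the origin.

Part | A | x̄ᵢ | ȳᵢ | A·x̄ᵢ | A·ȳᵢ
bottom flange | 2320.00 | 88.50 | 8.00 | 205320.00 | 18560.00
web | 3680.00 | 8.00 | 131.00 | 29440.00 | 482080.00
top flange | 1680.00 | -19.00 | 258.00 | -31920.00 | 433440.00
Σ | 7680.00 |  |  | 202840.00 | 934080.00
X̄ = 202840.00 / 7680.00 = 26.41 mm
Ȳ = 934080.00 / 7680.00 = 121.62 mm

X̄ = 26.41 mm, Ȳ = 121.62 mm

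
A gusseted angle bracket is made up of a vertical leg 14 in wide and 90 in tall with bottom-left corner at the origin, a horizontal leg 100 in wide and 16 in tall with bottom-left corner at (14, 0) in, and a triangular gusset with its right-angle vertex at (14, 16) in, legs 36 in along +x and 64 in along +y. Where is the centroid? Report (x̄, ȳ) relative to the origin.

x̄ = 35.19 in, ȳ = 28.04 in

vertical leg: A = 14 × 90 = 1260.00, centroid at (7.00, 45.00).
horizontal leg: A = 100 × 16 = 1600.00, centroid at (64.00, 8.00).
gusset: A = ½·36·64 = 1152.00, centroid at (26.00, 37.33).
ΣA = 4012.00 in², ΣAx̄ = 141172.00 in³, ΣAȳ = 112508.00 in³.
x̄ = 141172.00/4012.00 = 35.19 in; ȳ = 112508.00/4012.00 = 28.04 in.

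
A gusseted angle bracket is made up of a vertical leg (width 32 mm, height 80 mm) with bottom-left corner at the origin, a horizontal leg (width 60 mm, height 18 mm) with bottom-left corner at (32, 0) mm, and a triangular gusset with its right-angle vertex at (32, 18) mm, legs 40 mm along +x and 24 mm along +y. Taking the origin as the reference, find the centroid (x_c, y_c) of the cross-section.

Part | A | x̄ᵢ | ȳᵢ | A·x̄ᵢ | A·ȳᵢ
vertical leg | 2560.00 | 16.00 | 40.00 | 40960.00 | 102400.00
horizontal leg | 1080.00 | 62.00 | 9.00 | 66960.00 | 9720.00
gusset | 480.00 | 45.33 | 26.00 | 21760.00 | 12480.00
Σ | 4120.00 |  |  | 129680.00 | 124600.00
x_c = 129680.00 / 4120.00 = 31.48 mm
y_c = 124600.00 / 4120.00 = 30.24 mm

x_c = 31.48 mm, y_c = 30.24 mm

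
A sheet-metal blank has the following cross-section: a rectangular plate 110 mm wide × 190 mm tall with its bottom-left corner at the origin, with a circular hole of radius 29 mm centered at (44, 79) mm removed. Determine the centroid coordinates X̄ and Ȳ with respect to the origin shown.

X̄ = 56.59 mm, Ȳ = 97.32 mm

plate: A = 110 × 190 = 20900.00, centroid at (55.00, 95.00).
hole: A = −π·29² = -2642.08, centroid at (44.00, 79.00).
ΣA = 18257.92 mm²
ΣAX̄ = (20900.00)(55.00) + (-2642.08)(44.00) = 1033248.51 mm³
ΣAȲ = (20900.00)(95.00) + (-2642.08)(79.00) = 1776775.73 mm³
X̄ = 1033248.51 / 18257.92 = 56.59 mm
Ȳ = 1776775.73 / 18257.92 = 97.32 mm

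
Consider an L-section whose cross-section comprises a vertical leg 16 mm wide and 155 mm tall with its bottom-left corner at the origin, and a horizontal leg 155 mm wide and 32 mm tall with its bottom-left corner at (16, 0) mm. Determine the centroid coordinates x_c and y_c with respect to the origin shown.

Part | A | x̄ᵢ | ȳᵢ | A·x̄ᵢ | A·ȳᵢ
vertical leg | 2480.00 | 8.00 | 77.50 | 19840.00 | 192200.00
horizontal leg | 4960.00 | 93.50 | 16.00 | 463760.00 | 79360.00
Σ | 7440.00 |  |  | 483600.00 | 271560.00
x_c = 483600.00 / 7440.00 = 65.00 mm
y_c = 271560.00 / 7440.00 = 36.50 mm

x_c = 65.00 mm, y_c = 36.50 mm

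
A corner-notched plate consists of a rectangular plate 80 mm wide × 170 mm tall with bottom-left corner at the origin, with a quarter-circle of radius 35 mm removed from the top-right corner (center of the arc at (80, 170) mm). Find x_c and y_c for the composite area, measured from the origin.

x_c = 38.09 mm, y_c = 79.66 mm

plate: A = 80 × 170 = 13600.00, centroid at (40.00, 85.00).
removed quarter-circle: A = −¼π·35² = -962.11, centroid at (65.15, 155.15).
ΣA = 12637.89 mm²
ΣAx_c = (13600.00)(40.00) + (-962.11)(65.15) = 481322.65 mm³
ΣAy_c = (13600.00)(85.00) + (-962.11)(155.15) = 1006732.50 mm³
x_c = 481322.65 / 12637.89 = 38.09 mm
y_c = 1006732.50 / 12637.89 = 79.66 mm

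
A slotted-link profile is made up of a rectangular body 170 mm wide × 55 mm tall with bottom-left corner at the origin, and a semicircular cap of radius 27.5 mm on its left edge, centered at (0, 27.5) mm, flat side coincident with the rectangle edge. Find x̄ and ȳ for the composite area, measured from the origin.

x̄ = 74.10 mm, ȳ = 27.50 mm

rectangular body: A = 170 × 55 = 9350.00, centroid at (85.00, 27.50).
semicircular end: A = ½π·27.5² = 1187.91, centroid at (-11.67, 27.50).
ΣA = 10537.91 mm²
ΣAx̄ = (9350.00)(85.00) + (1187.91)(-11.67) = 780885.42 mm³
ΣAȳ = (9350.00)(27.50) + (1187.91)(27.50) = 289792.65 mm³
x̄ = 780885.42 / 10537.91 = 74.10 mm
ȳ = 289792.65 / 10537.91 = 27.50 mm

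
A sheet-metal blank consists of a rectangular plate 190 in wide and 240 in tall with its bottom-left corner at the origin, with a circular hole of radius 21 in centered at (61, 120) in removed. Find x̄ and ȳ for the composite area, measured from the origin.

x̄ = 96.07 in, ȳ = 120.00 in

Part | A | x̄ᵢ | ȳᵢ | A·x̄ᵢ | A·ȳᵢ
plate | 45600.00 | 95.00 | 120.00 | 4332000.00 | 5472000.00
hole | -1385.44 | 61.00 | 120.00 | -84511.98 | -166253.08
Σ | 44214.56 |  |  | 4247488.02 | 5305746.92
x̄ = 4247488.02 / 44214.56 = 96.07 in
ȳ = 5305746.92 / 44214.56 = 120.00 in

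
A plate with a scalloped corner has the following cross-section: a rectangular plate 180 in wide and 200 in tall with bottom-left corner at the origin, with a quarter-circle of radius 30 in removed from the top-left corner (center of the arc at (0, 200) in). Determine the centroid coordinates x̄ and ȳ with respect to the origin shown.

plate: A = 180 × 200 = 36000.00, centroid at (90.00, 100.00).
removed quarter-circle: A = −¼π·30² = -706.86, centroid at (12.73, 187.27).
ΣA = 35293.14 in², ΣAx̄ = 3231000.00 in³, ΣAȳ = 3467628.33 in³.
x̄ = 3231000.00/35293.14 = 91.55 in; ȳ = 3467628.33/35293.14 = 98.25 in.

x̄ = 91.55 in, ȳ = 98.25 in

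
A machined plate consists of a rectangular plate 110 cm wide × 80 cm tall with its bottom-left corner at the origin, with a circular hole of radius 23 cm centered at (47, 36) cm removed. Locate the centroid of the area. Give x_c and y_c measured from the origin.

x_c = 56.86 cm, y_c = 40.93 cm

plate: A = 110 × 80 = 8800.00, centroid at (55.00, 40.00).
hole: A = −π·23² = -1661.90, centroid at (47.00, 36.00).
ΣA = 7138.10 cm²
ΣAx_c = (8800.00)(55.00) + (-1661.90)(47.00) = 405890.58 cm³
ΣAy_c = (8800.00)(40.00) + (-1661.90)(36.00) = 292171.51 cm³
x_c = 405890.58 / 7138.10 = 56.86 cm
y_c = 292171.51 / 7138.10 = 40.93 cm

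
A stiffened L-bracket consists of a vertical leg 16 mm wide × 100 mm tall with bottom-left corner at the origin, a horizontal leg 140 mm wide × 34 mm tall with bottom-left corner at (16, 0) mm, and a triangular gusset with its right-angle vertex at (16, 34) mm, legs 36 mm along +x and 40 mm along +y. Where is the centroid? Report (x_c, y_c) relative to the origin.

x_c = 62.47 mm, y_c = 27.54 mm

vertical leg: A = 16 × 100 = 1600.00, centroid at (8.00, 50.00).
horizontal leg: A = 140 × 34 = 4760.00, centroid at (86.00, 17.00).
gusset: A = ½·36·40 = 720.00, centroid at (28.00, 47.33).
ΣA = 7080.00 mm², ΣAx_c = 442320.00 mm³, ΣAy_c = 195000.00 mm³.
x_c = 442320.00/7080.00 = 62.47 mm; y_c = 195000.00/7080.00 = 27.54 mm.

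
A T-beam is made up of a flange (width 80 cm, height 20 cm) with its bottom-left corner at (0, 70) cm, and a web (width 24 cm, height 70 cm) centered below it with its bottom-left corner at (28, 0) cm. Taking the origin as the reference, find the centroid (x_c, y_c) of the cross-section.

x_c = 40.00 cm, y_c = 56.95 cm

web: A = 24 × 70 = 1680.00, centroid at (40.00, 35.00).
flange: A = 80 × 20 = 1600.00, centroid at (40.00, 80.00).
ΣA = 3280.00 cm²
ΣAx_c = (1680.00)(40.00) + (1600.00)(40.00) = 131200.00 cm³
ΣAy_c = (1680.00)(35.00) + (1600.00)(80.00) = 186800.00 cm³
x_c = 131200.00 / 3280.00 = 40.00 cm
y_c = 186800.00 / 3280.00 = 56.95 cm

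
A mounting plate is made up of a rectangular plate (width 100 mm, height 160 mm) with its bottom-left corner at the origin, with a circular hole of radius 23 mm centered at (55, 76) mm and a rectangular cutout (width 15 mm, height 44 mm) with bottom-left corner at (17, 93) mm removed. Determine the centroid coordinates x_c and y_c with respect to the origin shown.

x_c = 50.62 mm, y_c = 78.80 mm

plate: A = 100 × 160 = 16000.00, centroid at (50.00, 80.00).
hole 1: A = −π·23² = -1661.90, centroid at (55.00, 76.00).
hole 2: A = −(15 × 44) = -660.00, centroid at (24.50, 115.00).
ΣA = 13678.10 mm², ΣAx_c = 692425.36 mm³, ΣAy_c = 1077795.41 mm³.
x_c = 692425.36/13678.10 = 50.62 mm; y_c = 1077795.41/13678.10 = 78.80 mm.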